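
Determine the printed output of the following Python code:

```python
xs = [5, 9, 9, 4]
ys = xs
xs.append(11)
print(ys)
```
[5, 9, 9, 4, 11]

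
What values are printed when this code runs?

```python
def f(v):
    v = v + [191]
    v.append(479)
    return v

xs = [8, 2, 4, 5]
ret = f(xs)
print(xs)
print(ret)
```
[8, 2, 4, 5]
[8, 2, 4, 5, 191, 479]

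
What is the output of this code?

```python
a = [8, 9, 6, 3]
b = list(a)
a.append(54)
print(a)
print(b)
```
[8, 9, 6, 3, 54]
[8, 9, 6, 3]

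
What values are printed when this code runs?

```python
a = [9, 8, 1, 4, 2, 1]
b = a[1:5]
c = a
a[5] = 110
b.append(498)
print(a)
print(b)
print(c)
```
[9, 8, 1, 4, 2, 110]
[8, 1, 4, 2, 498]
[9, 8, 1, 4, 2, 110]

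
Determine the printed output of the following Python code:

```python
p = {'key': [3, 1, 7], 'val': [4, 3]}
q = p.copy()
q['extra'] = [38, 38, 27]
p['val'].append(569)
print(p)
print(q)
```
{'key': [3, 1, 7], 'val': [4, 3, 569]}
{'key': [3, 1, 7], 'val': [4, 3, 569], 'extra': [38, 38, 27]}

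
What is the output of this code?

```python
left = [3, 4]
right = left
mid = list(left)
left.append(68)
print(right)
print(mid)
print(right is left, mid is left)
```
[3, 4, 68]
[3, 4]
True False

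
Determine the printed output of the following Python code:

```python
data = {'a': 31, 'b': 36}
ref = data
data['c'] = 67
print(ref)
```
{'a': 31, 'b': 36, 'c': 67}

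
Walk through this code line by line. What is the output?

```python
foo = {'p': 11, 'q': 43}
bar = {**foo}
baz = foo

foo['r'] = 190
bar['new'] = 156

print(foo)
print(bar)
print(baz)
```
{'p': 11, 'q': 43, 'r': 190}
{'p': 11, 'q': 43, 'new': 156}
{'p': 11, 'q': 43, 'r': 190}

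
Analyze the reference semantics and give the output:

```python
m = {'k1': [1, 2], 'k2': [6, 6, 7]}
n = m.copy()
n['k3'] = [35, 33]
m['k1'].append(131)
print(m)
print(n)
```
{'k1': [1, 2, 131], 'k2': [6, 6, 7]}
{'k1': [1, 2, 131], 'k2': [6, 6, 7], 'k3': [35, 33]}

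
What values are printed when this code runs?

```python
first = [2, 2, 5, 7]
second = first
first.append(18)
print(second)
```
[2, 2, 5, 7, 18]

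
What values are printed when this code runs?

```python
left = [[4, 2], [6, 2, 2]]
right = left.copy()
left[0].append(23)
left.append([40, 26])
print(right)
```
[[4, 2, 23], [6, 2, 2]]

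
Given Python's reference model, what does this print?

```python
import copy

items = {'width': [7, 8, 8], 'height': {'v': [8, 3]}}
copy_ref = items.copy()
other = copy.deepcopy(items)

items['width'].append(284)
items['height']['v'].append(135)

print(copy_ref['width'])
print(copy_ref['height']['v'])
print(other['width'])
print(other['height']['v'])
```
[7, 8, 8, 284]
[8, 3, 135]
[7, 8, 8]
[8, 3]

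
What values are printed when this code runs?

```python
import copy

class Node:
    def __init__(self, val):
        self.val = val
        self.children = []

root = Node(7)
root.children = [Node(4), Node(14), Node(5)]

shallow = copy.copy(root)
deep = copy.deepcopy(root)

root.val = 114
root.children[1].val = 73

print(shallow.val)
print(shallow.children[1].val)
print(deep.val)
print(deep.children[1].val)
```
7
73
7
14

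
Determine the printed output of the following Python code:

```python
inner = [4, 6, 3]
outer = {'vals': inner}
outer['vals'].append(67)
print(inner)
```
[4, 6, 3, 67]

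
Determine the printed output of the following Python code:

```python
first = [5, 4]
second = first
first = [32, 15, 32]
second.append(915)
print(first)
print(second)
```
[32, 15, 32]
[5, 4, 915]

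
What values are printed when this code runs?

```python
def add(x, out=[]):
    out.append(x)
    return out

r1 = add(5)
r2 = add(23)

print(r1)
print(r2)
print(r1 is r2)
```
[5, 23]
[5, 23]
True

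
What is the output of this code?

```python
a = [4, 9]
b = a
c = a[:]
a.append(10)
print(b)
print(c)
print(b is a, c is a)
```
[4, 9, 10]
[4, 9]
True False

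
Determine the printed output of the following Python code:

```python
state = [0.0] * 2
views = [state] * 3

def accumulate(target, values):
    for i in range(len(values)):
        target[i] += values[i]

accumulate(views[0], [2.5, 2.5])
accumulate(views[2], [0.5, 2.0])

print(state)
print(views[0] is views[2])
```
[3.0, 4.5]
True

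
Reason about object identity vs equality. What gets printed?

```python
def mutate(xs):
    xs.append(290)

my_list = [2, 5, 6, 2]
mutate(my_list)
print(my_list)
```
[2, 5, 6, 2, 290]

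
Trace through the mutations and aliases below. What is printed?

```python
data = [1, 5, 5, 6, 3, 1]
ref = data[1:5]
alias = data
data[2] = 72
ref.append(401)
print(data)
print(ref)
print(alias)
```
[1, 5, 72, 6, 3, 1]
[5, 5, 6, 3, 401]
[1, 5, 72, 6, 3, 1]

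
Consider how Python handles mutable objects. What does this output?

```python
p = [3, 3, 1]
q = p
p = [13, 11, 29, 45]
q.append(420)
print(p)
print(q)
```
[13, 11, 29, 45]
[3, 3, 1, 420]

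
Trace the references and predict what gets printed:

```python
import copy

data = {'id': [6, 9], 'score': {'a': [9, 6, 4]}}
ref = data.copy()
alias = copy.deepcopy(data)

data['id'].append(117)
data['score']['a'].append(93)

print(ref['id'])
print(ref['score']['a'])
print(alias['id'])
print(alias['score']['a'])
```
[6, 9, 117]
[9, 6, 4, 93]
[6, 9]
[9, 6, 4]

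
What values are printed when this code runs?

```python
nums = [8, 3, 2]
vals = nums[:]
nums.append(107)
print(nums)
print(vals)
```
[8, 3, 2, 107]
[8, 3, 2]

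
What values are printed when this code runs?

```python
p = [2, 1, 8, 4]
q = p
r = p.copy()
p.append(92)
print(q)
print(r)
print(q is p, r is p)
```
[2, 1, 8, 4, 92]
[2, 1, 8, 4]
True False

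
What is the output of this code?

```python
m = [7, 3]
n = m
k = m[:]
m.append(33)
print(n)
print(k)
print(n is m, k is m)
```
[7, 3, 33]
[7, 3]
True False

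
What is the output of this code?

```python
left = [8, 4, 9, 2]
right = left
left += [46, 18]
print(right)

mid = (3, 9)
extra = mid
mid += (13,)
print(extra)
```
[8, 4, 9, 2, 46, 18]
(3, 9)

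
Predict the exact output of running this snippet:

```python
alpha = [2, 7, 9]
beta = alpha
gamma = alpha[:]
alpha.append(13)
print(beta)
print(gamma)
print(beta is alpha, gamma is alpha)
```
[2, 7, 9, 13]
[2, 7, 9]
True False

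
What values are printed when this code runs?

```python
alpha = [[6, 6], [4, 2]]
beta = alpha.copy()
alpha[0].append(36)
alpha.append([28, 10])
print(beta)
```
[[6, 6, 36], [4, 2]]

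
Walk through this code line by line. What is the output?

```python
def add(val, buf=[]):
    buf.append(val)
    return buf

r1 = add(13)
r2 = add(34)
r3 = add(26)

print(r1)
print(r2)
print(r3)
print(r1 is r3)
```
[13, 34, 26]
[13, 34, 26]
[13, 34, 26]
True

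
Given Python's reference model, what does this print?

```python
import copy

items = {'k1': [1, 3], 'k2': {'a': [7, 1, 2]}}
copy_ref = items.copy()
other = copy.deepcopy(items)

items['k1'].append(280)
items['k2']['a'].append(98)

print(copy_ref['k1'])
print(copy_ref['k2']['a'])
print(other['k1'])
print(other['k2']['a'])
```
[1, 3, 280]
[7, 1, 2, 98]
[1, 3]
[7, 1, 2]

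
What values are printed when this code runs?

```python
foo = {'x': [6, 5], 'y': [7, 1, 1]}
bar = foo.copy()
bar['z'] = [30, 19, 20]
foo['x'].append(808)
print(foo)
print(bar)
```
{'x': [6, 5, 808], 'y': [7, 1, 1]}
{'x': [6, 5, 808], 'y': [7, 1, 1], 'z': [30, 19, 20]}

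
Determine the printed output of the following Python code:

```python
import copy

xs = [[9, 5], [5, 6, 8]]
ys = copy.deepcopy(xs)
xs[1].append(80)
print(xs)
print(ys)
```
[[9, 5], [5, 6, 8, 80]]
[[9, 5], [5, 6, 8]]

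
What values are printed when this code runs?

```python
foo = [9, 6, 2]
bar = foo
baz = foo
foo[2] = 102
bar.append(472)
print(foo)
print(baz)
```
[9, 6, 102, 472]
[9, 6, 102, 472]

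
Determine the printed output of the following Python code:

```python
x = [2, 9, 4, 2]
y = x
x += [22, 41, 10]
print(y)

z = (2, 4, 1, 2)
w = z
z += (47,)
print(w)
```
[2, 9, 4, 2, 22, 41, 10]
(2, 4, 1, 2)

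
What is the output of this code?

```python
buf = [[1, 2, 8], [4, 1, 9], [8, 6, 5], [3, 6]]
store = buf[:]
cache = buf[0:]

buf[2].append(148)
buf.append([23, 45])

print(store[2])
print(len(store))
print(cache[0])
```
[8, 6, 5, 148]
4
[1, 2, 8]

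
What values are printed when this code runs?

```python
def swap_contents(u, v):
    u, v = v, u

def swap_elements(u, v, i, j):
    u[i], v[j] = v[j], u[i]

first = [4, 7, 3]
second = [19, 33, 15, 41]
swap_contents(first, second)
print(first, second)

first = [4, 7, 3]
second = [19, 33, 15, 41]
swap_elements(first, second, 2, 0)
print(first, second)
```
[4, 7, 3] [19, 33, 15, 41]
[4, 7, 19] [3, 33, 15, 41]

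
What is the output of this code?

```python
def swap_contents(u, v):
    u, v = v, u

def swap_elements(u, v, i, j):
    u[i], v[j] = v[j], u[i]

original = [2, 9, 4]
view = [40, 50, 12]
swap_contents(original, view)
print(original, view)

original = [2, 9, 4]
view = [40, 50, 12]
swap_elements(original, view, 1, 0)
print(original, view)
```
[2, 9, 4] [40, 50, 12]
[2, 40, 4] [9, 50, 12]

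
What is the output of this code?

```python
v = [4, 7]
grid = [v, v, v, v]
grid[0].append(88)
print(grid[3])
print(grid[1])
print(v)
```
[4, 7, 88]
[4, 7, 88]
[4, 7, 88]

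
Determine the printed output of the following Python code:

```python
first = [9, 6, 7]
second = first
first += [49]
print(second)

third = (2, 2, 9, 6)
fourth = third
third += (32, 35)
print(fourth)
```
[9, 6, 7, 49]
(2, 2, 9, 6)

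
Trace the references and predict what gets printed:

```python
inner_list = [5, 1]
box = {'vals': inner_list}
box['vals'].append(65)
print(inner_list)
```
[5, 1, 65]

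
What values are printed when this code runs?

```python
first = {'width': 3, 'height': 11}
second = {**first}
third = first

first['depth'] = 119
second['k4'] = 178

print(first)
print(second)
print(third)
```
{'width': 3, 'height': 11, 'depth': 119}
{'width': 3, 'height': 11, 'k4': 178}
{'width': 3, 'height': 11, 'depth': 119}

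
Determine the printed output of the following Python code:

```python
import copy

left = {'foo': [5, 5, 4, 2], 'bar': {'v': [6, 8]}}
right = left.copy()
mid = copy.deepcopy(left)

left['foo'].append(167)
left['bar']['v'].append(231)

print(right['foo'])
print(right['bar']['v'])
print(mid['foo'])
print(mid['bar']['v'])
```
[5, 5, 4, 2, 167]
[6, 8, 231]
[5, 5, 4, 2]
[6, 8]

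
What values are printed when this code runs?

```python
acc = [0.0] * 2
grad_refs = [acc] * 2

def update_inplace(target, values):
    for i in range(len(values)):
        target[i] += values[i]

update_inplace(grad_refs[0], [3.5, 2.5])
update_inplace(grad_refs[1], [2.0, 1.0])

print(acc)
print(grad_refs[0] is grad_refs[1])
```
[5.5, 3.5]
True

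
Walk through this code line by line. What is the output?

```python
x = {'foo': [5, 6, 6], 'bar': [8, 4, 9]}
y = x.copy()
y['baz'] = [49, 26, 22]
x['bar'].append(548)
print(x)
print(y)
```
{'foo': [5, 6, 6], 'bar': [8, 4, 9, 548]}
{'foo': [5, 6, 6], 'bar': [8, 4, 9, 548], 'baz': [49, 26, 22]}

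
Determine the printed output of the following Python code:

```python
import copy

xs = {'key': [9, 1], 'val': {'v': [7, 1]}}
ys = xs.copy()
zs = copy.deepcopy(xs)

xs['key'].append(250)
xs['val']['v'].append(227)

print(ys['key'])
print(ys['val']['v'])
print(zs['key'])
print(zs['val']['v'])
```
[9, 1, 250]
[7, 1, 227]
[9, 1]
[7, 1]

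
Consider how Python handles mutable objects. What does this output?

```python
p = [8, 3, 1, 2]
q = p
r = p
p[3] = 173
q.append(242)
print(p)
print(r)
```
[8, 3, 1, 173, 242]
[8, 3, 1, 173, 242]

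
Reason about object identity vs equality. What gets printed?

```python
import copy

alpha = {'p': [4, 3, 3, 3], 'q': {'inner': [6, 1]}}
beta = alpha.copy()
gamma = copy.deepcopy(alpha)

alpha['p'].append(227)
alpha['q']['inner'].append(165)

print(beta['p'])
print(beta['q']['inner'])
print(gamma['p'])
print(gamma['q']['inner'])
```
[4, 3, 3, 3, 227]
[6, 1, 165]
[4, 3, 3, 3]
[6, 1]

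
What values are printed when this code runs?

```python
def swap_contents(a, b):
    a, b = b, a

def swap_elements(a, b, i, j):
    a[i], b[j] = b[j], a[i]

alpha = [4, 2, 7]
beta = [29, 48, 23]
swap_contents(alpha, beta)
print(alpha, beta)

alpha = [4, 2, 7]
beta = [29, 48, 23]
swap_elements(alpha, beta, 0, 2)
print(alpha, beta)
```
[4, 2, 7] [29, 48, 23]
[23, 2, 7] [29, 48, 4]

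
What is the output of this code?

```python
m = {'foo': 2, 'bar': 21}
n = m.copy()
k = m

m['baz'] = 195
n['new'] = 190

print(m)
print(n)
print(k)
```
{'foo': 2, 'bar': 21, 'baz': 195}
{'foo': 2, 'bar': 21, 'new': 190}
{'foo': 2, 'bar': 21, 'baz': 195}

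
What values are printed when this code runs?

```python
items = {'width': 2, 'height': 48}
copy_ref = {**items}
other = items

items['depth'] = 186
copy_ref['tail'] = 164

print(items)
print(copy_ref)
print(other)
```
{'width': 2, 'height': 48, 'depth': 186}
{'width': 2, 'height': 48, 'tail': 164}
{'width': 2, 'height': 48, 'depth': 186}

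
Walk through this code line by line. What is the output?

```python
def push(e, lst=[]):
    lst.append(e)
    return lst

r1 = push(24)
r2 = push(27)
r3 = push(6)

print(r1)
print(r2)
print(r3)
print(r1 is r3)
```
[24, 27, 6]
[24, 27, 6]
[24, 27, 6]
True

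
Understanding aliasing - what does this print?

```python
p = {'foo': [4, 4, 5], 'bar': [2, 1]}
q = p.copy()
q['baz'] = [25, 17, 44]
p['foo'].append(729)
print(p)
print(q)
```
{'foo': [4, 4, 5, 729], 'bar': [2, 1]}
{'foo': [4, 4, 5, 729], 'bar': [2, 1], 'baz': [25, 17, 44]}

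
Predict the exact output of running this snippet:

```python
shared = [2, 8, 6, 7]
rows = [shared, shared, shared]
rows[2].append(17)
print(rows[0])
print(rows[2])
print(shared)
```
[2, 8, 6, 7, 17]
[2, 8, 6, 7, 17]
[2, 8, 6, 7, 17]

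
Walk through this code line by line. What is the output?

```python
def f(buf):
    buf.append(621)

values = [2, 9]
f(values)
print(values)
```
[2, 9, 621]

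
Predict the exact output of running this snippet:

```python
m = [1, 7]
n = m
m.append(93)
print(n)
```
[1, 7, 93]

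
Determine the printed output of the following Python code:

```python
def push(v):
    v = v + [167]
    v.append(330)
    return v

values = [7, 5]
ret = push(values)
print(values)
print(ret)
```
[7, 5]
[7, 5, 167, 330]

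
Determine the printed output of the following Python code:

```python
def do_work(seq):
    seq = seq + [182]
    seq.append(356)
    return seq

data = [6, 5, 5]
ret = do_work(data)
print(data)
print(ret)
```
[6, 5, 5]
[6, 5, 5, 182, 356]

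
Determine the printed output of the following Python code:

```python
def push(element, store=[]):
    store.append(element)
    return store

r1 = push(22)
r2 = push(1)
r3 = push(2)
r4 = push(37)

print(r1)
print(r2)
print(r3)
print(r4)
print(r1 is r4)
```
[22, 1, 2, 37]
[22, 1, 2, 37]
[22, 1, 2, 37]
[22, 1, 2, 37]
True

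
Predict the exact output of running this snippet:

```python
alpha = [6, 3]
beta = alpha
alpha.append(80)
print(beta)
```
[6, 3, 80]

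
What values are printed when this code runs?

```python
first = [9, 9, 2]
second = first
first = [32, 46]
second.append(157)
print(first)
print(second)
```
[32, 46]
[9, 9, 2, 157]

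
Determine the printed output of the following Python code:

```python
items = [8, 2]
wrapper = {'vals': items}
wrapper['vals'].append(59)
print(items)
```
[8, 2, 59]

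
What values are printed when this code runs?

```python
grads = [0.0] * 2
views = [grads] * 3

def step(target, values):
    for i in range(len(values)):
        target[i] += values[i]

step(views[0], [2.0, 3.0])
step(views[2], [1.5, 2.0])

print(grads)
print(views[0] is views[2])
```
[3.5, 5.0]
True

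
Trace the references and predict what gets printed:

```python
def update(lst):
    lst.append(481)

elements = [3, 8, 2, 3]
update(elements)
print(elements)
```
[3, 8, 2, 3, 481]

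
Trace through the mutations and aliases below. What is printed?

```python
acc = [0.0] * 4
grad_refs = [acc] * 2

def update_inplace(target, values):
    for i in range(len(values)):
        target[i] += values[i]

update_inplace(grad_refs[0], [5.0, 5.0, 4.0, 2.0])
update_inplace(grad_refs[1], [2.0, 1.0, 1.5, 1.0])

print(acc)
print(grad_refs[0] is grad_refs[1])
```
[7.0, 6.0, 5.5, 3.0]
True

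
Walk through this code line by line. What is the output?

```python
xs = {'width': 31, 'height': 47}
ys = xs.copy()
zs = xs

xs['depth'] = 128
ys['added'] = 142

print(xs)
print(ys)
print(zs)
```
{'width': 31, 'height': 47, 'depth': 128}
{'width': 31, 'height': 47, 'added': 142}
{'width': 31, 'height': 47, 'depth': 128}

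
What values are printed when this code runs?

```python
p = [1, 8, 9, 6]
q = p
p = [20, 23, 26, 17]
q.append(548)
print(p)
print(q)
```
[20, 23, 26, 17]
[1, 8, 9, 6, 548]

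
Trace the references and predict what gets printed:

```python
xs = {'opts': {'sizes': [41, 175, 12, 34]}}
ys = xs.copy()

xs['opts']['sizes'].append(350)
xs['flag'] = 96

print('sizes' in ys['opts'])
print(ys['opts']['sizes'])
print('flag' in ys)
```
True
[41, 175, 12, 34, 350]
False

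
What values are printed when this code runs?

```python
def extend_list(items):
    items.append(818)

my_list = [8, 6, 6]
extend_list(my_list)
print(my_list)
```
[8, 6, 6, 818]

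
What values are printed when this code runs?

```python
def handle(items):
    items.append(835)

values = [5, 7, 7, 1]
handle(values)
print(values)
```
[5, 7, 7, 1, 835]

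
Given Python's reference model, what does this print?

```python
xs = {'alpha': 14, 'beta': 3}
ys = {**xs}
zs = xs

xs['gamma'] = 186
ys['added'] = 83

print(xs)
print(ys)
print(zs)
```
{'alpha': 14, 'beta': 3, 'gamma': 186}
{'alpha': 14, 'beta': 3, 'added': 83}
{'alpha': 14, 'beta': 3, 'gamma': 186}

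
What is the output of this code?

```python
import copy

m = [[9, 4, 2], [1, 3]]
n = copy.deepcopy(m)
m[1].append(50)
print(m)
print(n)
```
[[9, 4, 2], [1, 3, 50]]
[[9, 4, 2], [1, 3]]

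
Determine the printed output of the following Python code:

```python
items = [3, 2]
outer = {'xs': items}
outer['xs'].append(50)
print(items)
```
[3, 2, 50]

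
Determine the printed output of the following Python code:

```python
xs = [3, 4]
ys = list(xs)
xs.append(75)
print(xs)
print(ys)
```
[3, 4, 75]
[3, 4]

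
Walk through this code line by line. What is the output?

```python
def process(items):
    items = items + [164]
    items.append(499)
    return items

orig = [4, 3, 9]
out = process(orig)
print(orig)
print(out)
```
[4, 3, 9]
[4, 3, 9, 164, 499]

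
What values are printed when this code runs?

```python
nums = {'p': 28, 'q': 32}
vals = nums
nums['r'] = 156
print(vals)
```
{'p': 28, 'q': 32, 'r': 156}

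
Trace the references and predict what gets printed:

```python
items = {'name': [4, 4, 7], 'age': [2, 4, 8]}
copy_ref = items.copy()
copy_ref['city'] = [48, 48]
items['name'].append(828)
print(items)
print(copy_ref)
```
{'name': [4, 4, 7, 828], 'age': [2, 4, 8]}
{'name': [4, 4, 7, 828], 'age': [2, 4, 8], 'city': [48, 48]}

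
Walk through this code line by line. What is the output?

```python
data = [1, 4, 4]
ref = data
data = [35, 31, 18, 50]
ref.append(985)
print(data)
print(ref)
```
[35, 31, 18, 50]
[1, 4, 4, 985]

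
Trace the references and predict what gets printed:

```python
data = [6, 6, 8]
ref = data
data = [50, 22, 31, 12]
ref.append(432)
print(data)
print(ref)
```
[50, 22, 31, 12]
[6, 6, 8, 432]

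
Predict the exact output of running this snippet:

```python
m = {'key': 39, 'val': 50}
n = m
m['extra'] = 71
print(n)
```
{'key': 39, 'val': 50, 'extra': 71}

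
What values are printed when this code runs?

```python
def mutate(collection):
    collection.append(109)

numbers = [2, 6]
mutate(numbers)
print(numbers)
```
[2, 6, 109]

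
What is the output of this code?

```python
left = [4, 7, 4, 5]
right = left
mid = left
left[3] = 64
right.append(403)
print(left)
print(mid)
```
[4, 7, 4, 64, 403]
[4, 7, 4, 64, 403]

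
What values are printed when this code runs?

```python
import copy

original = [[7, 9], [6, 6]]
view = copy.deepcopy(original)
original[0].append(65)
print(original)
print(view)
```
[[7, 9, 65], [6, 6]]
[[7, 9], [6, 6]]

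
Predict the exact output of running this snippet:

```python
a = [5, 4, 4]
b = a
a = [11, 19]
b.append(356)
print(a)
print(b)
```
[11, 19]
[5, 4, 4, 356]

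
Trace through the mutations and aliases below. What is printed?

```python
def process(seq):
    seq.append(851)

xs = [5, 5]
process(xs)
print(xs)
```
[5, 5, 851]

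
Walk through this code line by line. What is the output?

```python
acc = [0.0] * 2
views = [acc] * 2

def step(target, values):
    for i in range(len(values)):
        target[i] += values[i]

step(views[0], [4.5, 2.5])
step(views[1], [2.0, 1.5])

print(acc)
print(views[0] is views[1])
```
[6.5, 4.0]
True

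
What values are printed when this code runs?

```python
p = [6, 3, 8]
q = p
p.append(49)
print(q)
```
[6, 3, 8, 49]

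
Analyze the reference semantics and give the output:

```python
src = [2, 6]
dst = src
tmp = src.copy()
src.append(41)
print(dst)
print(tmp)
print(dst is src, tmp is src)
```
[2, 6, 41]
[2, 6]
True False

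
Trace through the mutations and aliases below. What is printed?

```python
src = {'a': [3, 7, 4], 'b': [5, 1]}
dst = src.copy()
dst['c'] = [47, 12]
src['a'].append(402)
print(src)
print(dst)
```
{'a': [3, 7, 4, 402], 'b': [5, 1]}
{'a': [3, 7, 4, 402], 'b': [5, 1], 'c': [47, 12]}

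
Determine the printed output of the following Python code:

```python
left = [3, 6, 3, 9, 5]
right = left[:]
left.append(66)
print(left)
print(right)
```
[3, 6, 3, 9, 5, 66]
[3, 6, 3, 9, 5]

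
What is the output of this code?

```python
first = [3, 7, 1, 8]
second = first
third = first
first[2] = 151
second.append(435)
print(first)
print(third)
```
[3, 7, 151, 8, 435]
[3, 7, 151, 8, 435]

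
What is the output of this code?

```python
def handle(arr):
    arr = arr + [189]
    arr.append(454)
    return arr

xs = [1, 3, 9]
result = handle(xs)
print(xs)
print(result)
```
[1, 3, 9]
[1, 3, 9, 189, 454]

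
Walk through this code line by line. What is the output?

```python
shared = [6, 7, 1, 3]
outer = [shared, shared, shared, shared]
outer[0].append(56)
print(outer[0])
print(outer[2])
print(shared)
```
[6, 7, 1, 3, 56]
[6, 7, 1, 3, 56]
[6, 7, 1, 3, 56]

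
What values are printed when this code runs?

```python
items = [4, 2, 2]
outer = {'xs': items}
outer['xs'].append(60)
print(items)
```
[4, 2, 2, 60]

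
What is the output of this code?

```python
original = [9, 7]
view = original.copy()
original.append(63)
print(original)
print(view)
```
[9, 7, 63]
[9, 7]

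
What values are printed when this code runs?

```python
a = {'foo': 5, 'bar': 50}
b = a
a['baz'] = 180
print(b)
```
{'foo': 5, 'bar': 50, 'baz': 180}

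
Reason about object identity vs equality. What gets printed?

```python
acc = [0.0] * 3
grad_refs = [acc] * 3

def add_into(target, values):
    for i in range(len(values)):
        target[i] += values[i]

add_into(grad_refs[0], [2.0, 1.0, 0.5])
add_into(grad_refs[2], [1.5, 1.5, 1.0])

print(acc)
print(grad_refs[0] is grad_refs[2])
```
[3.5, 2.5, 1.5]
True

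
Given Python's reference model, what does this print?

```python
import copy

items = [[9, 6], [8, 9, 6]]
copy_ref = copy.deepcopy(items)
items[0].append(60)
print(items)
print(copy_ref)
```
[[9, 6, 60], [8, 9, 6]]
[[9, 6], [8, 9, 6]]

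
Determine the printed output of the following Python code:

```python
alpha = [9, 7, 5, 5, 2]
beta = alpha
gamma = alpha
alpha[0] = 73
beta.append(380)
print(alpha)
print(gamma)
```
[73, 7, 5, 5, 2, 380]
[73, 7, 5, 5, 2, 380]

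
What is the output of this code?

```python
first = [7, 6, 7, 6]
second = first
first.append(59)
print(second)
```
[7, 6, 7, 6, 59]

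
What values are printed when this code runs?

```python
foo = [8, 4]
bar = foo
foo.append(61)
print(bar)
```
[8, 4, 61]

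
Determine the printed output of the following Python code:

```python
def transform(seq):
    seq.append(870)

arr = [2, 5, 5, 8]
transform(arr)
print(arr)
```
[2, 5, 5, 8, 870]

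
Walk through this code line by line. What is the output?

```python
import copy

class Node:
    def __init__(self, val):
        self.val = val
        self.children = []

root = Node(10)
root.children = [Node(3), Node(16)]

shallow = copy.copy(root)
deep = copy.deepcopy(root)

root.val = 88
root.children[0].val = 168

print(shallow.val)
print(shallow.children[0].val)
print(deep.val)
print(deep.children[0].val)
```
10
168
10
3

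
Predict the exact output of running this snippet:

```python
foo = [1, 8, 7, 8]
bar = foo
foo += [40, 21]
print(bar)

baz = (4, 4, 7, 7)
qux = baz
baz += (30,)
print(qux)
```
[1, 8, 7, 8, 40, 21]
(4, 4, 7, 7)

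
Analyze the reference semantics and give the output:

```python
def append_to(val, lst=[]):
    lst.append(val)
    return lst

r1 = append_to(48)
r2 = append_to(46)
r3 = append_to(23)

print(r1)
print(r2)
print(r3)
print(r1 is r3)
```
[48, 46, 23]
[48, 46, 23]
[48, 46, 23]
True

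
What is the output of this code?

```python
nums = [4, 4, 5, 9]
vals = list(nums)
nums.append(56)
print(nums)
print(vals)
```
[4, 4, 5, 9, 56]
[4, 4, 5, 9]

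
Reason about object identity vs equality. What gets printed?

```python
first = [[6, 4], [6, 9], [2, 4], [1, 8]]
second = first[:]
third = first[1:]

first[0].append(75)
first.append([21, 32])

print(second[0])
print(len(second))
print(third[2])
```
[6, 4, 75]
4
[1, 8]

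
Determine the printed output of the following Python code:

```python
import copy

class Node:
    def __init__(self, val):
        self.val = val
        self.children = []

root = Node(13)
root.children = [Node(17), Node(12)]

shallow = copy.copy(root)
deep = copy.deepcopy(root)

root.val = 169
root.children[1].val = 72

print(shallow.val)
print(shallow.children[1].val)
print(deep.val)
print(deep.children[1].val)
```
13
72
13
12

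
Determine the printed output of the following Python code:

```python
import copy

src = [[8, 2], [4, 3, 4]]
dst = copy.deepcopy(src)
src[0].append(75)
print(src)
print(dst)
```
[[8, 2, 75], [4, 3, 4]]
[[8, 2], [4, 3, 4]]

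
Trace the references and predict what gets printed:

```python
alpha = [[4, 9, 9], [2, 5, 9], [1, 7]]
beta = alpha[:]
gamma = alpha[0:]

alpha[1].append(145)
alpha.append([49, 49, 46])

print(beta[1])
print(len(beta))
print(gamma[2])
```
[2, 5, 9, 145]
3
[1, 7]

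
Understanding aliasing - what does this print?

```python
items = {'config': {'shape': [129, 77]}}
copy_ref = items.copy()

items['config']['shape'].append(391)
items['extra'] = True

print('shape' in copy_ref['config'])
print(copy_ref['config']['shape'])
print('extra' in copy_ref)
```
True
[129, 77, 391]
False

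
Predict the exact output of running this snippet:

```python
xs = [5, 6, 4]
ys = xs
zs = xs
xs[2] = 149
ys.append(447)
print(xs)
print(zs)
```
[5, 6, 149, 447]
[5, 6, 149, 447]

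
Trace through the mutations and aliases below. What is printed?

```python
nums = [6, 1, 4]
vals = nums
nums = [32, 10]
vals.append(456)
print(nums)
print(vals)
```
[32, 10]
[6, 1, 4, 456]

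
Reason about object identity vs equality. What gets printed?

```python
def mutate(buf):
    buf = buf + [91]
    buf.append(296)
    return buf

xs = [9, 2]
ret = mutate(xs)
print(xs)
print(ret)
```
[9, 2]
[9, 2, 91, 296]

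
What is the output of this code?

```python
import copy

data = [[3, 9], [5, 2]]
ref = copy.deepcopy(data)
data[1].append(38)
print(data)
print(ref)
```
[[3, 9], [5, 2, 38]]
[[3, 9], [5, 2]]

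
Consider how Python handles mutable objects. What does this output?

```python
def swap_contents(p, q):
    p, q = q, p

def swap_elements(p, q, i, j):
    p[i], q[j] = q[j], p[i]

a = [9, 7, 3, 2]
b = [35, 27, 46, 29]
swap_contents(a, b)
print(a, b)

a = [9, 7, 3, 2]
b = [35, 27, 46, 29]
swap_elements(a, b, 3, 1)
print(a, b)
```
[9, 7, 3, 2] [35, 27, 46, 29]
[9, 7, 3, 27] [35, 2, 46, 29]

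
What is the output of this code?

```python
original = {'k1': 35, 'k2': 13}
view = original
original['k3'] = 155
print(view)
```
{'k1': 35, 'k2': 13, 'k3': 155}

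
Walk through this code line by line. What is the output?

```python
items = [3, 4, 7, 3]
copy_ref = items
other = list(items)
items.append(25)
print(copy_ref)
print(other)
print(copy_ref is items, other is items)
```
[3, 4, 7, 3, 25]
[3, 4, 7, 3]
True False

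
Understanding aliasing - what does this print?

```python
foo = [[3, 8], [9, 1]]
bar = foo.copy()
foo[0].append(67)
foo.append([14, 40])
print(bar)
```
[[3, 8, 67], [9, 1]]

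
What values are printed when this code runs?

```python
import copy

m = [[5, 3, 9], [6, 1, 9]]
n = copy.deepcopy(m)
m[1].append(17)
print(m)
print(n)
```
[[5, 3, 9], [6, 1, 9, 17]]
[[5, 3, 9], [6, 1, 9]]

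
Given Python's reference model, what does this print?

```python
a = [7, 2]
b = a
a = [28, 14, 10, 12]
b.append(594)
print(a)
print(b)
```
[28, 14, 10, 12]
[7, 2, 594]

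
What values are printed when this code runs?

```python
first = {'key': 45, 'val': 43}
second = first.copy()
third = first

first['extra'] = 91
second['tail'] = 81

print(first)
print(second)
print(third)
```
{'key': 45, 'val': 43, 'extra': 91}
{'key': 45, 'val': 43, 'tail': 81}
{'key': 45, 'val': 43, 'extra': 91}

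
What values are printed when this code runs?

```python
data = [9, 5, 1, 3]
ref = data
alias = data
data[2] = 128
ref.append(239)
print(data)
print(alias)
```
[9, 5, 128, 3, 239]
[9, 5, 128, 3, 239]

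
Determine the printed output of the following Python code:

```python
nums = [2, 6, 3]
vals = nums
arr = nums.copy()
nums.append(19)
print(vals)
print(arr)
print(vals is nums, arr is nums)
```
[2, 6, 3, 19]
[2, 6, 3]
True False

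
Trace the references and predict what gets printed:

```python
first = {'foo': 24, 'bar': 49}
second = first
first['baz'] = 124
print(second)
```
{'foo': 24, 'bar': 49, 'baz': 124}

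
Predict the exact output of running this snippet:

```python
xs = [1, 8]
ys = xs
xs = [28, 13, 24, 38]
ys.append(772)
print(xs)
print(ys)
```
[28, 13, 24, 38]
[1, 8, 772]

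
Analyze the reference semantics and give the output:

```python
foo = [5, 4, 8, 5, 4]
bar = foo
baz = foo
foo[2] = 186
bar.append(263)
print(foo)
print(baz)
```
[5, 4, 186, 5, 4, 263]
[5, 4, 186, 5, 4, 263]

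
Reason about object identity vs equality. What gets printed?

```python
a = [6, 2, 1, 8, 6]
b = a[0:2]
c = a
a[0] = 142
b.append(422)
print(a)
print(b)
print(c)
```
[142, 2, 1, 8, 6]
[6, 2, 422]
[142, 2, 1, 8, 6]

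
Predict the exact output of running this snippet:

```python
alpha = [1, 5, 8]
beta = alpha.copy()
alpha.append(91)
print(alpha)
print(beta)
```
[1, 5, 8, 91]
[1, 5, 8]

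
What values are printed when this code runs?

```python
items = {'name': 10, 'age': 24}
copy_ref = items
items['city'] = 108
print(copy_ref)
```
{'name': 10, 'age': 24, 'city': 108}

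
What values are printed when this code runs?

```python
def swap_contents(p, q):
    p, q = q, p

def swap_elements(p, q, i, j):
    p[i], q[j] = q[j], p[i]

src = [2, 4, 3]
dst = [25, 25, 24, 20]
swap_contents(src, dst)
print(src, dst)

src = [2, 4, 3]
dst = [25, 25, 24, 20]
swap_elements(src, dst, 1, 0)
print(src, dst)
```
[2, 4, 3] [25, 25, 24, 20]
[2, 25, 3] [4, 25, 24, 20]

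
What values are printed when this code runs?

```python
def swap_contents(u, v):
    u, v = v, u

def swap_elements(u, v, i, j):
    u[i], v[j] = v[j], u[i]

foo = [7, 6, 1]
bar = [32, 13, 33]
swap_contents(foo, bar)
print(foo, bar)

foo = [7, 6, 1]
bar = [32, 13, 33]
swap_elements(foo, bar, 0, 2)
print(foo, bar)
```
[7, 6, 1] [32, 13, 33]
[33, 6, 1] [32, 13, 7]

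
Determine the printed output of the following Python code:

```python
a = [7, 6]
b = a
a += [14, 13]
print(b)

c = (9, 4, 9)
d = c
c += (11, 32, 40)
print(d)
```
[7, 6, 14, 13]
(9, 4, 9)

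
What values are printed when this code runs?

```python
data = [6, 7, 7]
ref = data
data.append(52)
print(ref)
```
[6, 7, 7, 52]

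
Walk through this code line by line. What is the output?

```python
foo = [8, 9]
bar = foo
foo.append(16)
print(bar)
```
[8, 9, 16]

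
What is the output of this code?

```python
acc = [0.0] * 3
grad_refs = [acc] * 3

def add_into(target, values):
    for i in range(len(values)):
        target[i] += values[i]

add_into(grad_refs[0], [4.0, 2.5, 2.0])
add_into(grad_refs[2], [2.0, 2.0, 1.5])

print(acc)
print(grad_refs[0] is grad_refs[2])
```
[6.0, 4.5, 3.5]
True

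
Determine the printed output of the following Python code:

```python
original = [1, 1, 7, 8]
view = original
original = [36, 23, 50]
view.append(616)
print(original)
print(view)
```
[36, 23, 50]
[1, 1, 7, 8, 616]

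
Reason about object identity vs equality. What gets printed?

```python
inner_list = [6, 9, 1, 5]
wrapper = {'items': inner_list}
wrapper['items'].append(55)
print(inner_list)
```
[6, 9, 1, 5, 55]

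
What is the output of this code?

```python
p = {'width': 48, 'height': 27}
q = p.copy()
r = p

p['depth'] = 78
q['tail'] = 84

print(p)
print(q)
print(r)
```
{'width': 48, 'height': 27, 'depth': 78}
{'width': 48, 'height': 27, 'tail': 84}
{'width': 48, 'height': 27, 'depth': 78}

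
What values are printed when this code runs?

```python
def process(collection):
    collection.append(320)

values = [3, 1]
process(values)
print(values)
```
[3, 1, 320]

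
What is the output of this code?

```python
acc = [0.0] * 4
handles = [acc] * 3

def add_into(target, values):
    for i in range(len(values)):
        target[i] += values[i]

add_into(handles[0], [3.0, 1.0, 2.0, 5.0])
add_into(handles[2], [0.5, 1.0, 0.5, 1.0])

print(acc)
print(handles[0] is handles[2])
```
[3.5, 2.0, 2.5, 6.0]
True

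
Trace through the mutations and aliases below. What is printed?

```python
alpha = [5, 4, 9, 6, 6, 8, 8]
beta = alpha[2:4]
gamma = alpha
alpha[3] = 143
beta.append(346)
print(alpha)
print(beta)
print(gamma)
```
[5, 4, 9, 143, 6, 8, 8]
[9, 6, 346]
[5, 4, 9, 143, 6, 8, 8]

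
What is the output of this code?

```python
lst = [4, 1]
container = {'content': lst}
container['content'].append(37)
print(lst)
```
[4, 1, 37]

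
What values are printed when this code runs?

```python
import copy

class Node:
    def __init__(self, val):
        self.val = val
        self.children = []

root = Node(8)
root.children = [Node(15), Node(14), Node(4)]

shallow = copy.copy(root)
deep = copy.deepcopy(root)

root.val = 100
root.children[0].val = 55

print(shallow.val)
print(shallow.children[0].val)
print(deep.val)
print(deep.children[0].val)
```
8
55
8
15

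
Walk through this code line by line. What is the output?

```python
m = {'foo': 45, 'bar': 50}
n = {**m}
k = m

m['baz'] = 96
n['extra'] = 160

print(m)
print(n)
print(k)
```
{'foo': 45, 'bar': 50, 'baz': 96}
{'foo': 45, 'bar': 50, 'extra': 160}
{'foo': 45, 'bar': 50, 'baz': 96}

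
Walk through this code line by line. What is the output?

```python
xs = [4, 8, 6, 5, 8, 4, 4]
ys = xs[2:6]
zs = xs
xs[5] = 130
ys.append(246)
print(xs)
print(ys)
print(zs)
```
[4, 8, 6, 5, 8, 130, 4]
[6, 5, 8, 4, 246]
[4, 8, 6, 5, 8, 130, 4]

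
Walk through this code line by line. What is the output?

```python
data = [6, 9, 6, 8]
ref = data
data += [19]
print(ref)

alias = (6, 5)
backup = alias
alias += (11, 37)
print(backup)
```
[6, 9, 6, 8, 19]
(6, 5)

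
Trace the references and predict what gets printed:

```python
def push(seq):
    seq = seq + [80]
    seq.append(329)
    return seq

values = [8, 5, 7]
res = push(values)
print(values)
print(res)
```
[8, 5, 7]
[8, 5, 7, 80, 329]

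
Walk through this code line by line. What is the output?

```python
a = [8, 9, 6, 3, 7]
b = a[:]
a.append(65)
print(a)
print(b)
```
[8, 9, 6, 3, 7, 65]
[8, 9, 6, 3, 7]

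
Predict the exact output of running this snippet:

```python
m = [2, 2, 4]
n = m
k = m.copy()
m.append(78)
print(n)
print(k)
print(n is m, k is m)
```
[2, 2, 4, 78]
[2, 2, 4]
True False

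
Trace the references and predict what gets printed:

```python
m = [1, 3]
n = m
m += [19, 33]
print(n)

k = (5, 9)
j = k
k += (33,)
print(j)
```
[1, 3, 19, 33]
(5, 9)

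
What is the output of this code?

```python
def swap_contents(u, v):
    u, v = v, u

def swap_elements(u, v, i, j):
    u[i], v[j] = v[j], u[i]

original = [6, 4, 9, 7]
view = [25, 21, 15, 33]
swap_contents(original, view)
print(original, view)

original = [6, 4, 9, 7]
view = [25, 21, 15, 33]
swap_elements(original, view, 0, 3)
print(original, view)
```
[6, 4, 9, 7] [25, 21, 15, 33]
[33, 4, 9, 7] [25, 21, 15, 6]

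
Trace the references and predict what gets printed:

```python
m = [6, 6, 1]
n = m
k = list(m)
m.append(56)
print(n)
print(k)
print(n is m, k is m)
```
[6, 6, 1, 56]
[6, 6, 1]
True False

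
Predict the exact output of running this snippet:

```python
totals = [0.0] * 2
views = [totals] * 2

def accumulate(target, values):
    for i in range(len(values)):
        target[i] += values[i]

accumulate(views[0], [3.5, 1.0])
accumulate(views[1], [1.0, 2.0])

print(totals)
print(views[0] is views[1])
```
[4.5, 3.0]
True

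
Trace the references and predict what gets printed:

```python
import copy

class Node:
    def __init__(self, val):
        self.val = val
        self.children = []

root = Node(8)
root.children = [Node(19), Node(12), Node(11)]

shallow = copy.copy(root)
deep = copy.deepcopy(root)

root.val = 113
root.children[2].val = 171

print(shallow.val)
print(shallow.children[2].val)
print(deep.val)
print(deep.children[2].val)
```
8
171
8
11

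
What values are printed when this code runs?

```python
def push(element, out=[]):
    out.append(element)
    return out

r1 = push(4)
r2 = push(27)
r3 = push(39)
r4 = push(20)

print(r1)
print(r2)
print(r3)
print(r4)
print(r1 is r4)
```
[4, 27, 39, 20]
[4, 27, 39, 20]
[4, 27, 39, 20]
[4, 27, 39, 20]
True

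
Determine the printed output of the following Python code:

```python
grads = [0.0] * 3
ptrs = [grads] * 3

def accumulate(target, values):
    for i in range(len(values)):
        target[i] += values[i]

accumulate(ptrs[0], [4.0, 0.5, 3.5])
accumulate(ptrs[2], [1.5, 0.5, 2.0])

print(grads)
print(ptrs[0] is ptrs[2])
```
[5.5, 1.0, 5.5]
True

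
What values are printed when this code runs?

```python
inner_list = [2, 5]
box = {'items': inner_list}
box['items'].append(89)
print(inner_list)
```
[2, 5, 89]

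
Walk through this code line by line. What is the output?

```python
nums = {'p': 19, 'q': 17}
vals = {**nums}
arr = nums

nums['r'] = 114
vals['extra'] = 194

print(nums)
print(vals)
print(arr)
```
{'p': 19, 'q': 17, 'r': 114}
{'p': 19, 'q': 17, 'extra': 194}
{'p': 19, 'q': 17, 'r': 114}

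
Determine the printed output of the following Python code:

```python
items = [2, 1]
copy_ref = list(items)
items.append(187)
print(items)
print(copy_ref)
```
[2, 1, 187]
[2, 1]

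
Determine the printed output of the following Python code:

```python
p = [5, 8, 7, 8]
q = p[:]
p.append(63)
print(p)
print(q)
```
[5, 8, 7, 8, 63]
[5, 8, 7, 8]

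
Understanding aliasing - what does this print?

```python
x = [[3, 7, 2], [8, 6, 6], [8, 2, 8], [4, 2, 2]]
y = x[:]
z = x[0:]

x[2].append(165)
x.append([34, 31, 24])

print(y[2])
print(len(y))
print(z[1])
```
[8, 2, 8, 165]
4
[8, 6, 6]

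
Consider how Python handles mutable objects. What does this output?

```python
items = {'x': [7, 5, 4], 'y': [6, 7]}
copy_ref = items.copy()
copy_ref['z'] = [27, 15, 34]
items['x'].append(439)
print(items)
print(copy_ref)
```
{'x': [7, 5, 4, 439], 'y': [6, 7]}
{'x': [7, 5, 4, 439], 'y': [6, 7], 'z': [27, 15, 34]}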